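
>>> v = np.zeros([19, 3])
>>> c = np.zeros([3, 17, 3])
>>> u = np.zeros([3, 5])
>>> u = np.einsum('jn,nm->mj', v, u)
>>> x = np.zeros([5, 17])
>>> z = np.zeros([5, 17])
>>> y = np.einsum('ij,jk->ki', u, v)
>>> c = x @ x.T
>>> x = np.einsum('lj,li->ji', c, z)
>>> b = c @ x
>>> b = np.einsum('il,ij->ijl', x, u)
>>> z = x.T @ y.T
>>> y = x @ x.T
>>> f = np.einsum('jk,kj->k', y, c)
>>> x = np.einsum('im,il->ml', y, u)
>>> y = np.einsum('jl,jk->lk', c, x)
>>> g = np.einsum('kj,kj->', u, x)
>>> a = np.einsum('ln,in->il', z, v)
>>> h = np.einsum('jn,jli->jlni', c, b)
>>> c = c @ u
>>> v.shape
(19, 3)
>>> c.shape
(5, 19)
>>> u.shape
(5, 19)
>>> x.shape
(5, 19)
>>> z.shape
(17, 3)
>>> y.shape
(5, 19)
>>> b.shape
(5, 19, 17)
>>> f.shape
(5,)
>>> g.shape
()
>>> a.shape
(19, 17)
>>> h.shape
(5, 19, 5, 17)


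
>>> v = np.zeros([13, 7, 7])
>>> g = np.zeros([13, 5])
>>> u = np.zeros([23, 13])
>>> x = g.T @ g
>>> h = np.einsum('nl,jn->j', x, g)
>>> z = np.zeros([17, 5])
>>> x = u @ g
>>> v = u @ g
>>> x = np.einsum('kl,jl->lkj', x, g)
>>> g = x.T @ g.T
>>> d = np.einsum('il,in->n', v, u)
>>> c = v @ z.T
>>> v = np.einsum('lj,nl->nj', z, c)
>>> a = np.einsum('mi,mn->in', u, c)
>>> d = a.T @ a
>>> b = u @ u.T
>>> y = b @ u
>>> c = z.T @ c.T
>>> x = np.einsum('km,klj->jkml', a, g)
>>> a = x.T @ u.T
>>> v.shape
(23, 5)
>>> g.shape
(13, 23, 13)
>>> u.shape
(23, 13)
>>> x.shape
(13, 13, 17, 23)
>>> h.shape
(13,)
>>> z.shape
(17, 5)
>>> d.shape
(17, 17)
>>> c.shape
(5, 23)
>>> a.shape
(23, 17, 13, 23)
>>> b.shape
(23, 23)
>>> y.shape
(23, 13)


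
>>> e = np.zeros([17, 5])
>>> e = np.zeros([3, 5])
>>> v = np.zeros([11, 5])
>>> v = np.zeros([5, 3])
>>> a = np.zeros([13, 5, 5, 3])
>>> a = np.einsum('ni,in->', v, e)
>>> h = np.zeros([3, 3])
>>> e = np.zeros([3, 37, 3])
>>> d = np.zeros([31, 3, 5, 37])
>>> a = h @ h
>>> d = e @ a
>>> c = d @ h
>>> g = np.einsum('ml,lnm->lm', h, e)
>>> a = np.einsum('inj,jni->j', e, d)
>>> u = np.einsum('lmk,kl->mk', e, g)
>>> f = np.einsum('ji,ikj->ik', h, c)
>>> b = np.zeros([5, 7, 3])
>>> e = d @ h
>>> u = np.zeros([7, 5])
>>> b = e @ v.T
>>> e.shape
(3, 37, 3)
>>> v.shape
(5, 3)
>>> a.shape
(3,)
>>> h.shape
(3, 3)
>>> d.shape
(3, 37, 3)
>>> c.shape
(3, 37, 3)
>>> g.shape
(3, 3)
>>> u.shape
(7, 5)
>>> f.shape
(3, 37)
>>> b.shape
(3, 37, 5)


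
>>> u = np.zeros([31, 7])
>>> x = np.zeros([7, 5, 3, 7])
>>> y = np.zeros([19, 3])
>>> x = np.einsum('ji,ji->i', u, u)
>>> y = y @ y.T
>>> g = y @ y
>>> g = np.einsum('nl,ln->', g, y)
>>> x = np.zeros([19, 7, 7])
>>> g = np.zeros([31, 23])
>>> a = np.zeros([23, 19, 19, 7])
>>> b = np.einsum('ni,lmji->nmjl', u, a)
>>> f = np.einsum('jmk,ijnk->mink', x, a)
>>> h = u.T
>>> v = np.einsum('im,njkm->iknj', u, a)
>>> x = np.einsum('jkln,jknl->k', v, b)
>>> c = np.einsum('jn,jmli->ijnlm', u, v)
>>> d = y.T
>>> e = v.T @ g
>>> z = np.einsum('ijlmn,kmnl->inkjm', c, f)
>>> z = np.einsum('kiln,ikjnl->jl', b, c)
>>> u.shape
(31, 7)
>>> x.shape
(19,)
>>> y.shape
(19, 19)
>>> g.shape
(31, 23)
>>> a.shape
(23, 19, 19, 7)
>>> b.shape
(31, 19, 19, 23)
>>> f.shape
(7, 23, 19, 7)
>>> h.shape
(7, 31)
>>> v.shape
(31, 19, 23, 19)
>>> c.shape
(19, 31, 7, 23, 19)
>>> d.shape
(19, 19)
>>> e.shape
(19, 23, 19, 23)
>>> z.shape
(7, 19)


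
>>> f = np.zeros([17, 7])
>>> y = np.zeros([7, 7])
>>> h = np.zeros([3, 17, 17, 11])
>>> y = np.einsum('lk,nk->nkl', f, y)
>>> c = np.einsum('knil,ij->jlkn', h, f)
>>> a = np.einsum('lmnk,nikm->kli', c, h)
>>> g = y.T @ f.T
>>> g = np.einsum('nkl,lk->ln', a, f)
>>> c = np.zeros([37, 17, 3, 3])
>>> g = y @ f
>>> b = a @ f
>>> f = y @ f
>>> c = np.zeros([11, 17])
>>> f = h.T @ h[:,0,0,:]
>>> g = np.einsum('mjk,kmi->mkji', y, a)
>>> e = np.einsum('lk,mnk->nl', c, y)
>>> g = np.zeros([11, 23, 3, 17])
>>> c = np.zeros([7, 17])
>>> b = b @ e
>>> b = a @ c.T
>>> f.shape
(11, 17, 17, 11)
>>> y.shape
(7, 7, 17)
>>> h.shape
(3, 17, 17, 11)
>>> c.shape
(7, 17)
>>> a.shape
(17, 7, 17)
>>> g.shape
(11, 23, 3, 17)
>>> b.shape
(17, 7, 7)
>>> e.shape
(7, 11)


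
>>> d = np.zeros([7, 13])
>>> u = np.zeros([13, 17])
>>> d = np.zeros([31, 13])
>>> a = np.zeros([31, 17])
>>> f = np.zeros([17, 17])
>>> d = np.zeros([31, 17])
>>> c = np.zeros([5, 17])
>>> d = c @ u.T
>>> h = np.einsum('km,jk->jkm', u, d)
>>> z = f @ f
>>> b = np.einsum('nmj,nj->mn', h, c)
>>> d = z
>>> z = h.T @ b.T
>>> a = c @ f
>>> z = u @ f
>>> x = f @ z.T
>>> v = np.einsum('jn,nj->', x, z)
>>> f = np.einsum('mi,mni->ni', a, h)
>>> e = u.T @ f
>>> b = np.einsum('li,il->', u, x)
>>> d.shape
(17, 17)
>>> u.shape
(13, 17)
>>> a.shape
(5, 17)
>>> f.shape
(13, 17)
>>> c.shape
(5, 17)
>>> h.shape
(5, 13, 17)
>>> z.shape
(13, 17)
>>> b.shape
()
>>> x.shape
(17, 13)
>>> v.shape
()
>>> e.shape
(17, 17)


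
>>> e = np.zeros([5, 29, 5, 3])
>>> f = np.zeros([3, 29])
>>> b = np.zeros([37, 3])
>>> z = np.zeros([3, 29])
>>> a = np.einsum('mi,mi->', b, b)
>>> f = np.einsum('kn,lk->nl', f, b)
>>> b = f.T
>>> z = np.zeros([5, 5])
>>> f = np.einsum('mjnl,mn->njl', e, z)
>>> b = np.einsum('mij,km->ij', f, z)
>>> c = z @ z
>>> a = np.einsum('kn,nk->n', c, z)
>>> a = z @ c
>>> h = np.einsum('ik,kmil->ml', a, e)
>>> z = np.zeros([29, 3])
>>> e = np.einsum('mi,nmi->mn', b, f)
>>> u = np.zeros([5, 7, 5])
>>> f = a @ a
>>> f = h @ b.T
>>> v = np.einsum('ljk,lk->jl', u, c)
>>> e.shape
(29, 5)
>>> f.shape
(29, 29)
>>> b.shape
(29, 3)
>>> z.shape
(29, 3)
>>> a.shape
(5, 5)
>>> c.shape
(5, 5)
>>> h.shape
(29, 3)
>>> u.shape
(5, 7, 5)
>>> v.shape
(7, 5)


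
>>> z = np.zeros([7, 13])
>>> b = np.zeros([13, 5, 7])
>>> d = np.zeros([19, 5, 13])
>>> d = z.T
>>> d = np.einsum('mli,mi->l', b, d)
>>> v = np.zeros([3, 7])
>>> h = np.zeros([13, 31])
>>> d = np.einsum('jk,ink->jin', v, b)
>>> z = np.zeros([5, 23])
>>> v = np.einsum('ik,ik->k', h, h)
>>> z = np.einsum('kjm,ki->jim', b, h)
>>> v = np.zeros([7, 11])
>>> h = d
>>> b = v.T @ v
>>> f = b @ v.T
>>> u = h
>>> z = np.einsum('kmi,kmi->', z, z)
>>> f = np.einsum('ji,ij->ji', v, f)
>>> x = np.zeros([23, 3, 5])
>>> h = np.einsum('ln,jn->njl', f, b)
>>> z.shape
()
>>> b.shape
(11, 11)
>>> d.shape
(3, 13, 5)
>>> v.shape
(7, 11)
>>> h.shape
(11, 11, 7)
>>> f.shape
(7, 11)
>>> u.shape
(3, 13, 5)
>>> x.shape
(23, 3, 5)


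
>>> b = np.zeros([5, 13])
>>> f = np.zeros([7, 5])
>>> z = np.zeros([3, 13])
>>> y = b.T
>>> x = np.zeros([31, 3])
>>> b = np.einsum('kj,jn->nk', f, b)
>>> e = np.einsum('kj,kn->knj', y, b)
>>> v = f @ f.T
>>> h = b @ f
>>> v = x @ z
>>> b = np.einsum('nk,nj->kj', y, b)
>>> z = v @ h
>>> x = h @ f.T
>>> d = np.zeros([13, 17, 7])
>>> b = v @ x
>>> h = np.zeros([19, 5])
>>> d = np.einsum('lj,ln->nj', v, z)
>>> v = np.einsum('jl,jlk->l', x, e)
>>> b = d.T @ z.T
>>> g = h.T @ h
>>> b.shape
(13, 31)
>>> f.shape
(7, 5)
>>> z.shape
(31, 5)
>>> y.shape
(13, 5)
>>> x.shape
(13, 7)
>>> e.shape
(13, 7, 5)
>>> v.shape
(7,)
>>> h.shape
(19, 5)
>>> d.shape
(5, 13)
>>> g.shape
(5, 5)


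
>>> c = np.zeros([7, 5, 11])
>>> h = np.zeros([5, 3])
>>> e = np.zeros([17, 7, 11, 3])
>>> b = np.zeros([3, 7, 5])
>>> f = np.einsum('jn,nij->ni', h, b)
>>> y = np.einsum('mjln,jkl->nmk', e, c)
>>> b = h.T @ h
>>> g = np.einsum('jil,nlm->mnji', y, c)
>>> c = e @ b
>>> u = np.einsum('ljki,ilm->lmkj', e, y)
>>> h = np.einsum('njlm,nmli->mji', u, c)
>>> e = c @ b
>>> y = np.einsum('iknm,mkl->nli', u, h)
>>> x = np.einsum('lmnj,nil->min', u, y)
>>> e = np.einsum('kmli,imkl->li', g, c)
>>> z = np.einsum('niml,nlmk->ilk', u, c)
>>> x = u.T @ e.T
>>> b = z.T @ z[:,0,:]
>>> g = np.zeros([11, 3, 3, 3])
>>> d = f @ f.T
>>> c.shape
(17, 7, 11, 3)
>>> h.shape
(7, 5, 3)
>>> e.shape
(3, 17)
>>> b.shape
(3, 7, 3)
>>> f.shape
(3, 7)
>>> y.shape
(11, 3, 17)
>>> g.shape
(11, 3, 3, 3)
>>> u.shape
(17, 5, 11, 7)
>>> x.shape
(7, 11, 5, 3)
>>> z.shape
(5, 7, 3)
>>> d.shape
(3, 3)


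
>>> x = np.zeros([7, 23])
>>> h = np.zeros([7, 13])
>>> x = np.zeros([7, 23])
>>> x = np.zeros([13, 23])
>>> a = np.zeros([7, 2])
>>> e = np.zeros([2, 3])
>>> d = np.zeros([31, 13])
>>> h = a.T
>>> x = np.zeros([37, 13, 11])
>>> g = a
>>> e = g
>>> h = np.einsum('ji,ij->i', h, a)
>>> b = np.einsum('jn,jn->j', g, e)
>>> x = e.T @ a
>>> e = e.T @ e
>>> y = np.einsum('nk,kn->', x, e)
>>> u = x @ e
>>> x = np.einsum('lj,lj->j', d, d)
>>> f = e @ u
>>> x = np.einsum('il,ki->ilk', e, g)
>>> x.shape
(2, 2, 7)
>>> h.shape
(7,)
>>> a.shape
(7, 2)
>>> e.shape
(2, 2)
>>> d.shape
(31, 13)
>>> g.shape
(7, 2)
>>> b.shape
(7,)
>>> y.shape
()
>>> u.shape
(2, 2)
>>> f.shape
(2, 2)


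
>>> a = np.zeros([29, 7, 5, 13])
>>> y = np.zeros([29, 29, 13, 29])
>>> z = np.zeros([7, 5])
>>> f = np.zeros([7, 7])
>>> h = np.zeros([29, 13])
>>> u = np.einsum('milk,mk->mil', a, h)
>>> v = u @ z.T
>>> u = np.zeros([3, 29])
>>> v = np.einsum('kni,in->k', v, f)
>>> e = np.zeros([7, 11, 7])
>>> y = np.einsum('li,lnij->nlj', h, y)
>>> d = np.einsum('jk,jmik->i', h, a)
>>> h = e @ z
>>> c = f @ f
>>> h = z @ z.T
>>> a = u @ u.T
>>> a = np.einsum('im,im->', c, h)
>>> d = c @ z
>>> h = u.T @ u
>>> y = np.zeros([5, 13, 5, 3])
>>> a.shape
()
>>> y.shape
(5, 13, 5, 3)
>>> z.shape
(7, 5)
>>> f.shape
(7, 7)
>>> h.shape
(29, 29)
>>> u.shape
(3, 29)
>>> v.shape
(29,)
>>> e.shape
(7, 11, 7)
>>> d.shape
(7, 5)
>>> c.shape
(7, 7)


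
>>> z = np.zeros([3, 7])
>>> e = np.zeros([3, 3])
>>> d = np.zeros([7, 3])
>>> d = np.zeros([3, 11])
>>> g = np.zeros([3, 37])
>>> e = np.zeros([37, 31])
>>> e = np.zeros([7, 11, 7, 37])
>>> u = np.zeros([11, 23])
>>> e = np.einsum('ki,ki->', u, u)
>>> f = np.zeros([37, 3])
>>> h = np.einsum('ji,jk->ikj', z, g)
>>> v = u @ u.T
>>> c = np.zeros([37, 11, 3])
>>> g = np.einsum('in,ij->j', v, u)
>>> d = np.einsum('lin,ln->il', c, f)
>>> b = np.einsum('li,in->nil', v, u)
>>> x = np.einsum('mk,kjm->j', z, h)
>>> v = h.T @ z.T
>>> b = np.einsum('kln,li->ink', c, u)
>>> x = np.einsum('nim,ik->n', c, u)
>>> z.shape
(3, 7)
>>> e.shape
()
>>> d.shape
(11, 37)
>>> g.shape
(23,)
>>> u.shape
(11, 23)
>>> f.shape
(37, 3)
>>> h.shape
(7, 37, 3)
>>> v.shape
(3, 37, 3)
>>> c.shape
(37, 11, 3)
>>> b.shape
(23, 3, 37)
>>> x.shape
(37,)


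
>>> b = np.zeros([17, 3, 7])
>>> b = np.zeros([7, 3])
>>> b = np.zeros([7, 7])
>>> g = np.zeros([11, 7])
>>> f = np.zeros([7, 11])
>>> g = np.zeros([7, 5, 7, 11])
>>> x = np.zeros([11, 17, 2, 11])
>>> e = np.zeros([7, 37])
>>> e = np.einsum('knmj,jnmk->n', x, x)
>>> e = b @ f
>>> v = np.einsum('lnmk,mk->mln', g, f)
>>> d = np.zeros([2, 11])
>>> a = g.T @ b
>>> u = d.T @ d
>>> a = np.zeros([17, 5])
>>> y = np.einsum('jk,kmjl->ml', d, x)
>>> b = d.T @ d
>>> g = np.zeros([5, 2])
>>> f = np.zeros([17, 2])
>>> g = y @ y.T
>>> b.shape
(11, 11)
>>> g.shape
(17, 17)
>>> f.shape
(17, 2)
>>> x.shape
(11, 17, 2, 11)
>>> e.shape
(7, 11)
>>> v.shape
(7, 7, 5)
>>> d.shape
(2, 11)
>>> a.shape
(17, 5)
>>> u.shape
(11, 11)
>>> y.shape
(17, 11)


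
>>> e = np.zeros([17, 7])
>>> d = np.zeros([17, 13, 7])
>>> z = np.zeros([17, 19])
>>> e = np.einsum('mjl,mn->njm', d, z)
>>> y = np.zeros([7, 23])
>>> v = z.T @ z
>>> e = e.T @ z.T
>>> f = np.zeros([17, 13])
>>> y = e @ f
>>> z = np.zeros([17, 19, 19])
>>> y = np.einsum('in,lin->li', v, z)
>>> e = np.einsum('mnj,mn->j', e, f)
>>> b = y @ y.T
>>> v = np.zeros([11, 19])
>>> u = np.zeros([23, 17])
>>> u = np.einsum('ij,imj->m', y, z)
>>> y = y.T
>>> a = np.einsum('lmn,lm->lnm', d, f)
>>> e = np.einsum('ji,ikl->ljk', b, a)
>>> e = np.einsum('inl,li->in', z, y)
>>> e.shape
(17, 19)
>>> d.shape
(17, 13, 7)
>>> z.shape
(17, 19, 19)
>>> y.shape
(19, 17)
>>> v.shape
(11, 19)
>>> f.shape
(17, 13)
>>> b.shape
(17, 17)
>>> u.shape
(19,)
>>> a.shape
(17, 7, 13)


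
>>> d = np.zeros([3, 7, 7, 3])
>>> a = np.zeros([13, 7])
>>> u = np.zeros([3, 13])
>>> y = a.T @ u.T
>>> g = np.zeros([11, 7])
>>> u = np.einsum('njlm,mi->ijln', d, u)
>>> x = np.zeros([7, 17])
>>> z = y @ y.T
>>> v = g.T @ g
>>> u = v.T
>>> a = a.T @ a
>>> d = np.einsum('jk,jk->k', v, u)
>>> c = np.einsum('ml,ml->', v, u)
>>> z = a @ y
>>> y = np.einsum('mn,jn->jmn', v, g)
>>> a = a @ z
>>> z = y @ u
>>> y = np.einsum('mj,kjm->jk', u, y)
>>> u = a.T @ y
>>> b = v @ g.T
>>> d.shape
(7,)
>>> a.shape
(7, 3)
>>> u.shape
(3, 11)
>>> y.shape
(7, 11)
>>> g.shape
(11, 7)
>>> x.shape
(7, 17)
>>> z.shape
(11, 7, 7)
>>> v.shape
(7, 7)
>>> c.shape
()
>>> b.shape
(7, 11)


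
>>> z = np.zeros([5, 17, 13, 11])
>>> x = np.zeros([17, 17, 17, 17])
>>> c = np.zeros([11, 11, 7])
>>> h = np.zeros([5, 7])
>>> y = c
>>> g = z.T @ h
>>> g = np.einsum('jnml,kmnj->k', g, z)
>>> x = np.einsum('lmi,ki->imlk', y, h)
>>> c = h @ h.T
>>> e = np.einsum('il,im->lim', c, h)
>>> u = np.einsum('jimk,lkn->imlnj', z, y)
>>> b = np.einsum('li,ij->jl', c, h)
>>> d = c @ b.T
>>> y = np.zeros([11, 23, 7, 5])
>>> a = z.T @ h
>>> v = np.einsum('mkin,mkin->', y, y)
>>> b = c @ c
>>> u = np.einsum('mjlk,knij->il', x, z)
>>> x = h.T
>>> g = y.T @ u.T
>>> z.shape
(5, 17, 13, 11)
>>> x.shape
(7, 5)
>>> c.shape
(5, 5)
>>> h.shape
(5, 7)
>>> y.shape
(11, 23, 7, 5)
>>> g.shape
(5, 7, 23, 13)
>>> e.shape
(5, 5, 7)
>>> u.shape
(13, 11)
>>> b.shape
(5, 5)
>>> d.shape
(5, 7)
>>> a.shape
(11, 13, 17, 7)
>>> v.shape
()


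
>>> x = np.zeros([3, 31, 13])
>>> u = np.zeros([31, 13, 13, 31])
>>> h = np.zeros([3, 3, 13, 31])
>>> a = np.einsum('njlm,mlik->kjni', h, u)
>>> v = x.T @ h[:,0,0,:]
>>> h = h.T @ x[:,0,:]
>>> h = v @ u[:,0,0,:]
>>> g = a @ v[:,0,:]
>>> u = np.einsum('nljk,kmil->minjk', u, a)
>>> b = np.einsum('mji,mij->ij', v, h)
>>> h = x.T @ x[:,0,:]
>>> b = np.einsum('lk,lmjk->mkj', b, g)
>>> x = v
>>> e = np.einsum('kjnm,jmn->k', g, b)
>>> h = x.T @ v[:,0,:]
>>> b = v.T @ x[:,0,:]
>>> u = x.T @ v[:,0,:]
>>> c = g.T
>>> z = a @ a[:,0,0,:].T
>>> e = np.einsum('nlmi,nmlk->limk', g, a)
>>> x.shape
(13, 31, 31)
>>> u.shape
(31, 31, 31)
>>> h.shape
(31, 31, 31)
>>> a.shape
(31, 3, 3, 13)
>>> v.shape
(13, 31, 31)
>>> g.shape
(31, 3, 3, 31)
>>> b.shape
(31, 31, 31)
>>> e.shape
(3, 31, 3, 13)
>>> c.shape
(31, 3, 3, 31)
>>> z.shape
(31, 3, 3, 31)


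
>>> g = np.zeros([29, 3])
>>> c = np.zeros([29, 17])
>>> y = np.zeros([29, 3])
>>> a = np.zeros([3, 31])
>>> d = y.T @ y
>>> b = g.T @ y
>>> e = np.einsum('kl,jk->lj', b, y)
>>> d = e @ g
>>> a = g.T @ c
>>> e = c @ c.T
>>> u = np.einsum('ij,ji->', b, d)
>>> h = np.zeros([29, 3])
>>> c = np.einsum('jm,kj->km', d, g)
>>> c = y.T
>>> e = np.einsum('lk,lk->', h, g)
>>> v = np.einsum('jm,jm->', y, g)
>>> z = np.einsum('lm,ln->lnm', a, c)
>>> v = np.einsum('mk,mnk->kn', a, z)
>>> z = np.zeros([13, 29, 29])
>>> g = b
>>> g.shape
(3, 3)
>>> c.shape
(3, 29)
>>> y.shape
(29, 3)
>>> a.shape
(3, 17)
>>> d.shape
(3, 3)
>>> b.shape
(3, 3)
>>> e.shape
()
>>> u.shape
()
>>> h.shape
(29, 3)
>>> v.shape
(17, 29)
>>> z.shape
(13, 29, 29)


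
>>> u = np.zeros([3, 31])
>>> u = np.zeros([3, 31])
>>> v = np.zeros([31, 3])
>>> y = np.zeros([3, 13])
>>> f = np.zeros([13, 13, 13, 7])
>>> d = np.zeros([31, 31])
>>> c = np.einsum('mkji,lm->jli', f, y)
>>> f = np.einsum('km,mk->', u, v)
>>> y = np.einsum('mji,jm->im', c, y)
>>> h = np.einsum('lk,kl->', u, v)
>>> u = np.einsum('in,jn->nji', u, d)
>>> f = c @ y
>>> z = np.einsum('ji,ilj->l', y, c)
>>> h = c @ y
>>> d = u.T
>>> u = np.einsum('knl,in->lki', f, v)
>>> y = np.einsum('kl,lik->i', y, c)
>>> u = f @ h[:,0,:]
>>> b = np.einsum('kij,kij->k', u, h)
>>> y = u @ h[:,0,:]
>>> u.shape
(13, 3, 13)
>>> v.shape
(31, 3)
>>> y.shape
(13, 3, 13)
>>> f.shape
(13, 3, 13)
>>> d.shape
(3, 31, 31)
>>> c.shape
(13, 3, 7)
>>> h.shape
(13, 3, 13)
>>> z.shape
(3,)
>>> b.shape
(13,)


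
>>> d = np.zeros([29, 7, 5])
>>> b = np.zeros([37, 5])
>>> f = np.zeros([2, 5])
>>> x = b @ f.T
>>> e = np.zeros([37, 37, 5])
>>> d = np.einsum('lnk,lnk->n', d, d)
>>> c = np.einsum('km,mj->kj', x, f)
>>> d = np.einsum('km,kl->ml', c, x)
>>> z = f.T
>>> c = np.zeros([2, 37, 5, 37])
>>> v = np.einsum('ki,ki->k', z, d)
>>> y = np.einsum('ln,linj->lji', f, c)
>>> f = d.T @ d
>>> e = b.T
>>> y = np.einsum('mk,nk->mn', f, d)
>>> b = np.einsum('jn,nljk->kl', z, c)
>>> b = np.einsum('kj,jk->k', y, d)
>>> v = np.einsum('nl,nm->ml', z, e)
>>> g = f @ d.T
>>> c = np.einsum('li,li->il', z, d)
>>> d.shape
(5, 2)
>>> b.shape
(2,)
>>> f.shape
(2, 2)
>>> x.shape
(37, 2)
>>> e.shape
(5, 37)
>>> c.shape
(2, 5)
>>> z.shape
(5, 2)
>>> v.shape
(37, 2)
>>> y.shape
(2, 5)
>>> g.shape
(2, 5)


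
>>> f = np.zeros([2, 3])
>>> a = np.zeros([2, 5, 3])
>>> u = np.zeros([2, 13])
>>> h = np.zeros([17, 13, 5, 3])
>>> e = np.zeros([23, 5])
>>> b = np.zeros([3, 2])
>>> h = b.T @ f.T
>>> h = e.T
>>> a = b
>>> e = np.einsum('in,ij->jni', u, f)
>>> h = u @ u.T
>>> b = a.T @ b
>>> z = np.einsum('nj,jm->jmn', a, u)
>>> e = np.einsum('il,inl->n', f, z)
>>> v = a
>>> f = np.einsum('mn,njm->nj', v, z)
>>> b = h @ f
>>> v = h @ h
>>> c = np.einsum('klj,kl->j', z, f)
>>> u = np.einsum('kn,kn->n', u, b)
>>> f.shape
(2, 13)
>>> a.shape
(3, 2)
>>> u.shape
(13,)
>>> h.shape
(2, 2)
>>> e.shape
(13,)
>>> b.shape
(2, 13)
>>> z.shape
(2, 13, 3)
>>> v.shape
(2, 2)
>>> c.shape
(3,)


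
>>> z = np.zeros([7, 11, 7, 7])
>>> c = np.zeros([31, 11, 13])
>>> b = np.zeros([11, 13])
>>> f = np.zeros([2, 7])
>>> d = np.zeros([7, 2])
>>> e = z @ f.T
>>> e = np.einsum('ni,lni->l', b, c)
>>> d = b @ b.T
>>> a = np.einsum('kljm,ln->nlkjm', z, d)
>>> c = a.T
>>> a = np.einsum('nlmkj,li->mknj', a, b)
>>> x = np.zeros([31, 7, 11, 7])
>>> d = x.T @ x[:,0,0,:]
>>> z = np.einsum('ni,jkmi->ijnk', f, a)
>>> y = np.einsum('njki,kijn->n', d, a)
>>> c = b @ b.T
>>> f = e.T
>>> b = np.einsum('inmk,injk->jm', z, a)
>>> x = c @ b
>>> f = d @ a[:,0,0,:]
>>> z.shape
(7, 7, 2, 7)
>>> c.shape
(11, 11)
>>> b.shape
(11, 2)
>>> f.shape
(7, 11, 7, 7)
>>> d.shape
(7, 11, 7, 7)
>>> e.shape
(31,)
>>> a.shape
(7, 7, 11, 7)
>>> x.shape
(11, 2)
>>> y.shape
(7,)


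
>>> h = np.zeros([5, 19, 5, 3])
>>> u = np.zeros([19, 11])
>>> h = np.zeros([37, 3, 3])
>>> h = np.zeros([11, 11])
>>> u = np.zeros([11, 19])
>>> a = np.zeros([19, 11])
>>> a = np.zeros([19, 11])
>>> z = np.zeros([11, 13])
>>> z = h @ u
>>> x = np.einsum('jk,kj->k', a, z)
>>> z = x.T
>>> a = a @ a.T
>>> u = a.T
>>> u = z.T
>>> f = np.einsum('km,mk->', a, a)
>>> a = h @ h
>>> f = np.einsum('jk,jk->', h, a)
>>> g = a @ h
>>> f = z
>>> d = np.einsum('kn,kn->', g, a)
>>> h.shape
(11, 11)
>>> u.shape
(11,)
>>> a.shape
(11, 11)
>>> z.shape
(11,)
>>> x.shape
(11,)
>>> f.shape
(11,)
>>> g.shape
(11, 11)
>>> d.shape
()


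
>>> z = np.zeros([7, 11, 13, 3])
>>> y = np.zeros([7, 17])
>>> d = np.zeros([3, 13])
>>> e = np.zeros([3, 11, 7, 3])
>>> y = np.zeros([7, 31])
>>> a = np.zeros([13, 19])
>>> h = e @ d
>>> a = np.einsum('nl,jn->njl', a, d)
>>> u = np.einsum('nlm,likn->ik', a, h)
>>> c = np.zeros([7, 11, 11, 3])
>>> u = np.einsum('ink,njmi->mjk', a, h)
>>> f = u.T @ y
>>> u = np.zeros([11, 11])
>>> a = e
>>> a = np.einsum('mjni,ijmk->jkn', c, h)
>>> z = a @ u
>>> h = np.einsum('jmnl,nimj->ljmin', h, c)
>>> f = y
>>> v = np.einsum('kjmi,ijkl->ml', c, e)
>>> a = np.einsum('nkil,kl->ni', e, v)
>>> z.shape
(11, 13, 11)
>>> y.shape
(7, 31)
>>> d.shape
(3, 13)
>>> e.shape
(3, 11, 7, 3)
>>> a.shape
(3, 7)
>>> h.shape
(13, 3, 11, 11, 7)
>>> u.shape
(11, 11)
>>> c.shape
(7, 11, 11, 3)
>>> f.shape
(7, 31)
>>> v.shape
(11, 3)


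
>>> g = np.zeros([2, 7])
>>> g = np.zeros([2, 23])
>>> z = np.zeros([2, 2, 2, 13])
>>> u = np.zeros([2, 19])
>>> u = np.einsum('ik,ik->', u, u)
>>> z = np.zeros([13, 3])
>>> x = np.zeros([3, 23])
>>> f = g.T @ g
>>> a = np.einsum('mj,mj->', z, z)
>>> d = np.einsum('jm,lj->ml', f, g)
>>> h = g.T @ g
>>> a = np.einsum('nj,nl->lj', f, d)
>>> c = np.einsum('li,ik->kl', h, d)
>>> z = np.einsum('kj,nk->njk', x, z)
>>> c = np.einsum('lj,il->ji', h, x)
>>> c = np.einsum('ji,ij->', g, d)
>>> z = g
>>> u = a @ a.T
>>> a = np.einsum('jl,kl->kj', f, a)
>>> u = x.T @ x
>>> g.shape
(2, 23)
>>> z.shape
(2, 23)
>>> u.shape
(23, 23)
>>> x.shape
(3, 23)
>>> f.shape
(23, 23)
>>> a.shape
(2, 23)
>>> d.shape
(23, 2)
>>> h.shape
(23, 23)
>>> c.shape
()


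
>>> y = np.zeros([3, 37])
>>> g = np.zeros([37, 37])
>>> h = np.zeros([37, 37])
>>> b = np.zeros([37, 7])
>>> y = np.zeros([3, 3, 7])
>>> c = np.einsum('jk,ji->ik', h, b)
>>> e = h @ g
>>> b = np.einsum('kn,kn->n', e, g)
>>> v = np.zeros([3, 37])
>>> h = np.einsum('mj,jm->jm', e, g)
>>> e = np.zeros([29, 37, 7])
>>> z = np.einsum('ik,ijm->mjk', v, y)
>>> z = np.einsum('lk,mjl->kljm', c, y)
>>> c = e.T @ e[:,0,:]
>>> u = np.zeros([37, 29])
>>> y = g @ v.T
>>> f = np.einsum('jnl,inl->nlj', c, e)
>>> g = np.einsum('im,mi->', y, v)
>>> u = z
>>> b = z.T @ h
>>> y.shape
(37, 3)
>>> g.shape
()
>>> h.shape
(37, 37)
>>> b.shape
(3, 3, 7, 37)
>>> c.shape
(7, 37, 7)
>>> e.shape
(29, 37, 7)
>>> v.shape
(3, 37)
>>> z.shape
(37, 7, 3, 3)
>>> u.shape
(37, 7, 3, 3)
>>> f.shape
(37, 7, 7)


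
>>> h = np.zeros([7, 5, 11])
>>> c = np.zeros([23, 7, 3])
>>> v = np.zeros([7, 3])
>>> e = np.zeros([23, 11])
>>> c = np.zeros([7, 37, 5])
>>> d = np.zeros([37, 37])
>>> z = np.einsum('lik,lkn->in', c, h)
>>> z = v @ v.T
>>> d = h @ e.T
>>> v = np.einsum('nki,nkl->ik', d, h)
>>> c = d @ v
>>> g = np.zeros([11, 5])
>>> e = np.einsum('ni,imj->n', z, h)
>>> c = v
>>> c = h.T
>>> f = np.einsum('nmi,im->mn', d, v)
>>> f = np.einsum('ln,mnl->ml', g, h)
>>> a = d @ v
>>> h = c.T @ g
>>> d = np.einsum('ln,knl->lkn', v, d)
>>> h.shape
(7, 5, 5)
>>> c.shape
(11, 5, 7)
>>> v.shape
(23, 5)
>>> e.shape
(7,)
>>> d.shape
(23, 7, 5)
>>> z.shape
(7, 7)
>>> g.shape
(11, 5)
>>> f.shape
(7, 11)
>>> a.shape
(7, 5, 5)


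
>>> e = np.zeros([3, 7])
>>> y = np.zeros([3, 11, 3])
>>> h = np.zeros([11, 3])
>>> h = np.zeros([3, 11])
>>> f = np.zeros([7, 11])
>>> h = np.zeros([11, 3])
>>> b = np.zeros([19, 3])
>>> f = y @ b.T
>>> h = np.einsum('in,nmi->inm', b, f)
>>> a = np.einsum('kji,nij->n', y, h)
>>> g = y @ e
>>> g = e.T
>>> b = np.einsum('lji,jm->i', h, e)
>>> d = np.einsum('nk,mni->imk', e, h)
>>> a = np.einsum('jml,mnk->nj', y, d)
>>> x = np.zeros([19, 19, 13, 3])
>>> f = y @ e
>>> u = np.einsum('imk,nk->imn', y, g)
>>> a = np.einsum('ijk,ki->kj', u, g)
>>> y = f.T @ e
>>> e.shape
(3, 7)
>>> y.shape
(7, 11, 7)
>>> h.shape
(19, 3, 11)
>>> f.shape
(3, 11, 7)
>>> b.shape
(11,)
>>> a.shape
(7, 11)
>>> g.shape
(7, 3)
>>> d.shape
(11, 19, 7)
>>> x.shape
(19, 19, 13, 3)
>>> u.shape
(3, 11, 7)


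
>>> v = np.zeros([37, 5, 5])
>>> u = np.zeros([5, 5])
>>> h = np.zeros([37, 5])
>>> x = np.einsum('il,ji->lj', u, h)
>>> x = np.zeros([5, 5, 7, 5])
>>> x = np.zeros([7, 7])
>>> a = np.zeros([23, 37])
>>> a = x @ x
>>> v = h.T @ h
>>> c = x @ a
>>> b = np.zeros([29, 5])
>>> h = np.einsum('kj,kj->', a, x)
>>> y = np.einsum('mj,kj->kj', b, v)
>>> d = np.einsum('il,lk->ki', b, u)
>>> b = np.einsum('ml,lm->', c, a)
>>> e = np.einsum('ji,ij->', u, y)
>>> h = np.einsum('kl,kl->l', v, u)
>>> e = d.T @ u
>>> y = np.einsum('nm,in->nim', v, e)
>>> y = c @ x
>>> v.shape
(5, 5)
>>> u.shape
(5, 5)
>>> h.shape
(5,)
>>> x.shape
(7, 7)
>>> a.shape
(7, 7)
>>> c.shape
(7, 7)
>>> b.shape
()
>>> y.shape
(7, 7)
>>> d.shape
(5, 29)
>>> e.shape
(29, 5)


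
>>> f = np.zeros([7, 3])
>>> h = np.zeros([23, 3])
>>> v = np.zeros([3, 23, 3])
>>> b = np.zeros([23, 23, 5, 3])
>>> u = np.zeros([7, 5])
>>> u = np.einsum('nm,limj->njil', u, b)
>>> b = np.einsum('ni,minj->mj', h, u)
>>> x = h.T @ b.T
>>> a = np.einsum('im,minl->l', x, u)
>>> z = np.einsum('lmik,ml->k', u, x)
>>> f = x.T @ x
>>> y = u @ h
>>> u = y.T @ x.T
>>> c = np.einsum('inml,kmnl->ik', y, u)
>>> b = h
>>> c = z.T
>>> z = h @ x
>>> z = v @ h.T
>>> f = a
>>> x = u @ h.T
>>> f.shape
(23,)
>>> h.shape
(23, 3)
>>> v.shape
(3, 23, 3)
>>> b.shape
(23, 3)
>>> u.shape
(3, 23, 3, 3)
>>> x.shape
(3, 23, 3, 23)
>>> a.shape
(23,)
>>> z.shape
(3, 23, 23)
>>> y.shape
(7, 3, 23, 3)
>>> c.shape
(23,)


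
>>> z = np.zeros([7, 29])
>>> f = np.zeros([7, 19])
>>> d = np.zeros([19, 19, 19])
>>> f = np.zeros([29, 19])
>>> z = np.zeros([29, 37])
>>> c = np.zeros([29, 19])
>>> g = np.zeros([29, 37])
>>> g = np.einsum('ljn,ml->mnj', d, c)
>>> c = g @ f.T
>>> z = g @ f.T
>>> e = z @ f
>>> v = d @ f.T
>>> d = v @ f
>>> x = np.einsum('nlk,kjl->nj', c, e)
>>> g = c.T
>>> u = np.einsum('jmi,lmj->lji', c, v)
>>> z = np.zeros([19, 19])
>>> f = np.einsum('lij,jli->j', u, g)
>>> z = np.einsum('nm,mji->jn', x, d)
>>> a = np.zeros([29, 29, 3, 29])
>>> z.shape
(19, 29)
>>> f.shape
(29,)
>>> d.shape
(19, 19, 19)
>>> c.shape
(29, 19, 29)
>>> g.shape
(29, 19, 29)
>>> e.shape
(29, 19, 19)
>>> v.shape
(19, 19, 29)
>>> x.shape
(29, 19)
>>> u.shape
(19, 29, 29)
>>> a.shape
(29, 29, 3, 29)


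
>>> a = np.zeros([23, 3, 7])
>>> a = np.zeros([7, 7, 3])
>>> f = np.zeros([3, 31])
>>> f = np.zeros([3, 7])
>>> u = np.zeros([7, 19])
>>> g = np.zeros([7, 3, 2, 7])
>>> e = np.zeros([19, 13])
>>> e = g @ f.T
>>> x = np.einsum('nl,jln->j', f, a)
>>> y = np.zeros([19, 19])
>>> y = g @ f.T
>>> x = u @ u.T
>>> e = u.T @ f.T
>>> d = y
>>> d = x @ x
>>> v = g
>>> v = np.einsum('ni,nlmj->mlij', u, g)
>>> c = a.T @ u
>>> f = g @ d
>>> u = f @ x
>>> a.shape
(7, 7, 3)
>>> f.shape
(7, 3, 2, 7)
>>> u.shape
(7, 3, 2, 7)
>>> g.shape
(7, 3, 2, 7)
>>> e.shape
(19, 3)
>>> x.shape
(7, 7)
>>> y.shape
(7, 3, 2, 3)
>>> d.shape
(7, 7)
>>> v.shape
(2, 3, 19, 7)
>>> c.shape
(3, 7, 19)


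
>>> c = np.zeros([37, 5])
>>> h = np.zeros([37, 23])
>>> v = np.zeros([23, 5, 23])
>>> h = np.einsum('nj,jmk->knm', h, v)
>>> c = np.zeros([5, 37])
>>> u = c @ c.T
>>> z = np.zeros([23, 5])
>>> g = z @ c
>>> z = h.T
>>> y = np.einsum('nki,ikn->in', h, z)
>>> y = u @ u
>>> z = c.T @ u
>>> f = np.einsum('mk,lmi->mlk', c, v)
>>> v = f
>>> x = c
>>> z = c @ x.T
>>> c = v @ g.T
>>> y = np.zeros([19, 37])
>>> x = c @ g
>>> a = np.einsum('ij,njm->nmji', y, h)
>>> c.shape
(5, 23, 23)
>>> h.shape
(23, 37, 5)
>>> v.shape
(5, 23, 37)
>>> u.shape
(5, 5)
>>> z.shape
(5, 5)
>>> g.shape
(23, 37)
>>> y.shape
(19, 37)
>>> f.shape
(5, 23, 37)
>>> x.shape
(5, 23, 37)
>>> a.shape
(23, 5, 37, 19)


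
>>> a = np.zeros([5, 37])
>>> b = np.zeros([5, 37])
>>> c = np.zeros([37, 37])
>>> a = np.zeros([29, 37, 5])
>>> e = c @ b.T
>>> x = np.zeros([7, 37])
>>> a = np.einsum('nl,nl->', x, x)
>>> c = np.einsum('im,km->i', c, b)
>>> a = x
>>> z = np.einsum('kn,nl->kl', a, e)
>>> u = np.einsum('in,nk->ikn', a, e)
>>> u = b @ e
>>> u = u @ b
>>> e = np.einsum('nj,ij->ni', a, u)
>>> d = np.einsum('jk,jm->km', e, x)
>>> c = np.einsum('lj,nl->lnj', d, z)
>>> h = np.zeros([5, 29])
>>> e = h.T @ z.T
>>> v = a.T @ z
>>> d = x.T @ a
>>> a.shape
(7, 37)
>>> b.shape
(5, 37)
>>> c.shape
(5, 7, 37)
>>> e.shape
(29, 7)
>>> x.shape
(7, 37)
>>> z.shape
(7, 5)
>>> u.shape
(5, 37)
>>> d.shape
(37, 37)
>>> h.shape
(5, 29)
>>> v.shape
(37, 5)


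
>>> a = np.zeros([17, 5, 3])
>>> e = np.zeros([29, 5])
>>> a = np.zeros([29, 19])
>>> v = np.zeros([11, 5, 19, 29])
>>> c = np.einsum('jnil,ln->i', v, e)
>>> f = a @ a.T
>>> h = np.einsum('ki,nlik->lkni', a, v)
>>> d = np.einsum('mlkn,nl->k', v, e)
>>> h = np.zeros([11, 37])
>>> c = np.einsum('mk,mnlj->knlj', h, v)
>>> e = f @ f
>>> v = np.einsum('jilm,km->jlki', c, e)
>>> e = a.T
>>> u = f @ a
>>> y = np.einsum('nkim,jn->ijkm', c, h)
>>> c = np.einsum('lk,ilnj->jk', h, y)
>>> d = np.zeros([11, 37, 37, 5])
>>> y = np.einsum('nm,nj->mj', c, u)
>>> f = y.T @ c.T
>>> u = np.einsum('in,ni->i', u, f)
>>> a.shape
(29, 19)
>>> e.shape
(19, 29)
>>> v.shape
(37, 19, 29, 5)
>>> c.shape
(29, 37)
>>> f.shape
(19, 29)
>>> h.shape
(11, 37)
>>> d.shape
(11, 37, 37, 5)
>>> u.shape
(29,)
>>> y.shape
(37, 19)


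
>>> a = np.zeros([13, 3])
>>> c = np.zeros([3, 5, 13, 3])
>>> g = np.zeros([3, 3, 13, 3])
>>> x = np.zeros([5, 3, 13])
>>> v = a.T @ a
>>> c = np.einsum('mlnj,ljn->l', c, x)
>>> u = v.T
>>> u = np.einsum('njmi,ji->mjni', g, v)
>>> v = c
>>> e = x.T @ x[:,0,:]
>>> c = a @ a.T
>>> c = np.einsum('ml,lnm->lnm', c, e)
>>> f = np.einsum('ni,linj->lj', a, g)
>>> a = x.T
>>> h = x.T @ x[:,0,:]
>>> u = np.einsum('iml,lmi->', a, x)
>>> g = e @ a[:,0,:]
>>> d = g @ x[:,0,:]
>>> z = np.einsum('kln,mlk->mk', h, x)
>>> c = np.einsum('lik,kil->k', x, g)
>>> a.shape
(13, 3, 5)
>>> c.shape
(13,)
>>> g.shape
(13, 3, 5)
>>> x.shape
(5, 3, 13)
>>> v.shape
(5,)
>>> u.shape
()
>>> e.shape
(13, 3, 13)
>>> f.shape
(3, 3)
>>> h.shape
(13, 3, 13)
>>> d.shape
(13, 3, 13)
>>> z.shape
(5, 13)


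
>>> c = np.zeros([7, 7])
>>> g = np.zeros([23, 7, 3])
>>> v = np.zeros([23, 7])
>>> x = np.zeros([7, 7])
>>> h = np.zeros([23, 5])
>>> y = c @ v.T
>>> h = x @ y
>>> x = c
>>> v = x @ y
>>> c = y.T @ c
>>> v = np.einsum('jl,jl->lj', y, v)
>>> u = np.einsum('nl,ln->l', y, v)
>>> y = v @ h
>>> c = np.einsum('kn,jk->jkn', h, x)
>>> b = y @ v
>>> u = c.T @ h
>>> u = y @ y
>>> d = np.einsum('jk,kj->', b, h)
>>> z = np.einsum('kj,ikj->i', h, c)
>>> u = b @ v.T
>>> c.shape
(7, 7, 23)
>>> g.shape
(23, 7, 3)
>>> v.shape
(23, 7)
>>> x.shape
(7, 7)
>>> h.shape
(7, 23)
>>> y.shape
(23, 23)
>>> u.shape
(23, 23)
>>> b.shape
(23, 7)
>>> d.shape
()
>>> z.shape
(7,)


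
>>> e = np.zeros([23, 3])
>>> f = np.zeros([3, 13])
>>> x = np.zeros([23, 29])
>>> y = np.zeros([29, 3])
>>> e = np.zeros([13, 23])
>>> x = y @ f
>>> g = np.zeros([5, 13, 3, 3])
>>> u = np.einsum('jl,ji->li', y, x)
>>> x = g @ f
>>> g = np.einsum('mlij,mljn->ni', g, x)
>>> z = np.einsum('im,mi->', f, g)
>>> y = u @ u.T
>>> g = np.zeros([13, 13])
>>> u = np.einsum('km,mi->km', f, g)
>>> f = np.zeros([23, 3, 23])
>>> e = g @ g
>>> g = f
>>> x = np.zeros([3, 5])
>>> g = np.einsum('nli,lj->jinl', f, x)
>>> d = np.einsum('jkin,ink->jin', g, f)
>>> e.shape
(13, 13)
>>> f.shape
(23, 3, 23)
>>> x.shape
(3, 5)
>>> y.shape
(3, 3)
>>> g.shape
(5, 23, 23, 3)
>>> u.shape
(3, 13)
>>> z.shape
()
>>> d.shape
(5, 23, 3)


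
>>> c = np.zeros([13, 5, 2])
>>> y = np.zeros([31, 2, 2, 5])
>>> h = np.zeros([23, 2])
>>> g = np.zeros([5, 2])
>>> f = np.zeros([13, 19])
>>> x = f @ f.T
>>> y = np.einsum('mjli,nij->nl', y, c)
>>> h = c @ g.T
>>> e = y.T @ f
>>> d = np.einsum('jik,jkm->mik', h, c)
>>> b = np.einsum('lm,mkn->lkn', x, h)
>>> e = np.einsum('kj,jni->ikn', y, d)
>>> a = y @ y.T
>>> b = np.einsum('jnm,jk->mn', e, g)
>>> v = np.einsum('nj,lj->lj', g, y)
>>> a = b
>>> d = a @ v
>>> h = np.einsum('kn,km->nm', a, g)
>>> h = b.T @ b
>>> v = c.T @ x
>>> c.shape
(13, 5, 2)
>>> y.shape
(13, 2)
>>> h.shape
(13, 13)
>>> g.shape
(5, 2)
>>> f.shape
(13, 19)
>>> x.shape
(13, 13)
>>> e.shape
(5, 13, 5)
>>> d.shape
(5, 2)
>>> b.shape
(5, 13)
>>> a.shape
(5, 13)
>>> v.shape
(2, 5, 13)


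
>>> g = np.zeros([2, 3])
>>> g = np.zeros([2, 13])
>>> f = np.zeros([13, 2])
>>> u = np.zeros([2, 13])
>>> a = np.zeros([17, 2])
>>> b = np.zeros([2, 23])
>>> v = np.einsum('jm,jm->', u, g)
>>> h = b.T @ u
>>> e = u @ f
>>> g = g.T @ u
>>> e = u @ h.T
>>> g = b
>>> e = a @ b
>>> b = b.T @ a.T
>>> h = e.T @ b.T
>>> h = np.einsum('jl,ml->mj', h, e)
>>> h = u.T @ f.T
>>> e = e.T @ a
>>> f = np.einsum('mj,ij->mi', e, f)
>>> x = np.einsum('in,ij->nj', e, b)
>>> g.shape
(2, 23)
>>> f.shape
(23, 13)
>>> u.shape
(2, 13)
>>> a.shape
(17, 2)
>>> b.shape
(23, 17)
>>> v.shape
()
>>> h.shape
(13, 13)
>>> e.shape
(23, 2)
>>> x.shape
(2, 17)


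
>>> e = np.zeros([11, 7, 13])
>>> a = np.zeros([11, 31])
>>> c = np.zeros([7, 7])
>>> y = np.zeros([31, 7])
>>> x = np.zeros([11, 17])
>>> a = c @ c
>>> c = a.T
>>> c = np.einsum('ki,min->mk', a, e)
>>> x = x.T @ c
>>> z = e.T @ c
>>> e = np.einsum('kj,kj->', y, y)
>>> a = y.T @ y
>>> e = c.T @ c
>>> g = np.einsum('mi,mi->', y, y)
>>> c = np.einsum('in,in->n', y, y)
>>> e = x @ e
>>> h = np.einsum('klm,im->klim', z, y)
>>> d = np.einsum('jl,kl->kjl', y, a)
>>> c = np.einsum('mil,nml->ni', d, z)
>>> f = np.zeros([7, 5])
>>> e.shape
(17, 7)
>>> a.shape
(7, 7)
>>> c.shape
(13, 31)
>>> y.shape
(31, 7)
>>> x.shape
(17, 7)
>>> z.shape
(13, 7, 7)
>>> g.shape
()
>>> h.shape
(13, 7, 31, 7)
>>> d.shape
(7, 31, 7)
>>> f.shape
(7, 5)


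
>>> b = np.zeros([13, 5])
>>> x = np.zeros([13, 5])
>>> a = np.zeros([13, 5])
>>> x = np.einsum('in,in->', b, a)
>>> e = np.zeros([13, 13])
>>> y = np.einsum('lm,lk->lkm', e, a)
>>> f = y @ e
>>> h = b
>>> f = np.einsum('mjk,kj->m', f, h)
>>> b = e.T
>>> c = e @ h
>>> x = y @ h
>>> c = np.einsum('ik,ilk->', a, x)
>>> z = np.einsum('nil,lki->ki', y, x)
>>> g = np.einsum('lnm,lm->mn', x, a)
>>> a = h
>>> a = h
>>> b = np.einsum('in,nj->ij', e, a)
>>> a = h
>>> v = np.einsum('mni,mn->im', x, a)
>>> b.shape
(13, 5)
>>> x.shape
(13, 5, 5)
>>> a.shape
(13, 5)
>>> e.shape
(13, 13)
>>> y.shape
(13, 5, 13)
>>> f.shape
(13,)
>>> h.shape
(13, 5)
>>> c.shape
()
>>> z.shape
(5, 5)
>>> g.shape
(5, 5)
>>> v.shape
(5, 13)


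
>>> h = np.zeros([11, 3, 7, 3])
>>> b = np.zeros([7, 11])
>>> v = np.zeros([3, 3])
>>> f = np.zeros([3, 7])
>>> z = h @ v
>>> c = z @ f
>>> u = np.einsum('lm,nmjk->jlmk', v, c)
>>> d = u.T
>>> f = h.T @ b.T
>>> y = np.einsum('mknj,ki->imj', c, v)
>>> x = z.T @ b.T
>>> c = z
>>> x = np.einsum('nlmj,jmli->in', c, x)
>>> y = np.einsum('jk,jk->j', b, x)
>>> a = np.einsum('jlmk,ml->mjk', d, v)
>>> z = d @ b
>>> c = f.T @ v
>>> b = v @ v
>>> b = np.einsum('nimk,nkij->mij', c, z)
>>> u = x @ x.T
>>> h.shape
(11, 3, 7, 3)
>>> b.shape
(7, 3, 11)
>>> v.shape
(3, 3)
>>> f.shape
(3, 7, 3, 7)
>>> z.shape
(7, 3, 3, 11)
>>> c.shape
(7, 3, 7, 3)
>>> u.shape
(7, 7)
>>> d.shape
(7, 3, 3, 7)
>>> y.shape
(7,)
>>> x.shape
(7, 11)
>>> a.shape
(3, 7, 7)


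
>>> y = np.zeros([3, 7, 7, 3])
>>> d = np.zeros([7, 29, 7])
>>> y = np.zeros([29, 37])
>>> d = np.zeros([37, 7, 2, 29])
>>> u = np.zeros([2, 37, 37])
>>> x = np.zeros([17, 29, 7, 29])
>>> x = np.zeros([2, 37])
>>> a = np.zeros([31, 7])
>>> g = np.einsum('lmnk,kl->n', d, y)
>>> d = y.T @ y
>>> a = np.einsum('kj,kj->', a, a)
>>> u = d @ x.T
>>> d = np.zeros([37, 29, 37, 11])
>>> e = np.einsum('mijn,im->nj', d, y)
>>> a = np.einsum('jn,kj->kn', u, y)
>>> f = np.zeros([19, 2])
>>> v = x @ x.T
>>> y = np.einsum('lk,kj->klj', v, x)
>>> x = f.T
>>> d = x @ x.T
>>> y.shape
(2, 2, 37)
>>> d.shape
(2, 2)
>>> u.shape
(37, 2)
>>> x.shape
(2, 19)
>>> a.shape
(29, 2)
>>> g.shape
(2,)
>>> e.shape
(11, 37)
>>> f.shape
(19, 2)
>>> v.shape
(2, 2)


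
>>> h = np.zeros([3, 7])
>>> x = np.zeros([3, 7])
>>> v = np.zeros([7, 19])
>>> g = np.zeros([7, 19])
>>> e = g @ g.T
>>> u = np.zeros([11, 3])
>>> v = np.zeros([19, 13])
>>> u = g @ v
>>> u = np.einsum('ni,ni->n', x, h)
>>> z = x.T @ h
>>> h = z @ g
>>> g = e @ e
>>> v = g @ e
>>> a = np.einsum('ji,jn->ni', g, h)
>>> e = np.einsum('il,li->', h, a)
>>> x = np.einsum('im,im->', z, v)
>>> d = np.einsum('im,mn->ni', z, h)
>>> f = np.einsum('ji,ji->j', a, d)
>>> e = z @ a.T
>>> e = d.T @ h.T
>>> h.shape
(7, 19)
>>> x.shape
()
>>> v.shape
(7, 7)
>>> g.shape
(7, 7)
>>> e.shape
(7, 7)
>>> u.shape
(3,)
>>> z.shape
(7, 7)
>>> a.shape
(19, 7)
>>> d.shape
(19, 7)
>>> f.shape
(19,)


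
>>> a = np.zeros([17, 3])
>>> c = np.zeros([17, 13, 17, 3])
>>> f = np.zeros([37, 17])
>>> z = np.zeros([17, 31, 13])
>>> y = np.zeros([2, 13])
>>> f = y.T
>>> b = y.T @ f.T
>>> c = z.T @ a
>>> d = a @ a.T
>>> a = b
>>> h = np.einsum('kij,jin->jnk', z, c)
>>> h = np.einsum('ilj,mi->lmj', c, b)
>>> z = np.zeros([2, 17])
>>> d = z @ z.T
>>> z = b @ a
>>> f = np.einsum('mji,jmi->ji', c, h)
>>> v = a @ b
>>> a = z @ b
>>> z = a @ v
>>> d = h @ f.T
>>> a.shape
(13, 13)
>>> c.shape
(13, 31, 3)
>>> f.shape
(31, 3)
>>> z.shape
(13, 13)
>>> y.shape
(2, 13)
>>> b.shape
(13, 13)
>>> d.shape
(31, 13, 31)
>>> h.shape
(31, 13, 3)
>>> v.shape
(13, 13)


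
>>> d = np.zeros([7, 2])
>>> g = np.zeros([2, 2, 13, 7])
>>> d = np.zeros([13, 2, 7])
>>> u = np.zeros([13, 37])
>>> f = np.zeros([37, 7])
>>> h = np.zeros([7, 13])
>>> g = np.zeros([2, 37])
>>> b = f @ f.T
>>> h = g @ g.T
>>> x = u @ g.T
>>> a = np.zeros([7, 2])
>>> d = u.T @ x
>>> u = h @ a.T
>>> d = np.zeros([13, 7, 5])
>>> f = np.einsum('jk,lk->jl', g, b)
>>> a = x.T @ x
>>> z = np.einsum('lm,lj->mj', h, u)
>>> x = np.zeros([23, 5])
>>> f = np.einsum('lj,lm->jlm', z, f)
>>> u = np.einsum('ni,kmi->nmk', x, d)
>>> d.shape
(13, 7, 5)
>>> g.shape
(2, 37)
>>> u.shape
(23, 7, 13)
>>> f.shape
(7, 2, 37)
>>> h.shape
(2, 2)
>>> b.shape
(37, 37)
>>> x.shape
(23, 5)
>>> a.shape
(2, 2)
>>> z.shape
(2, 7)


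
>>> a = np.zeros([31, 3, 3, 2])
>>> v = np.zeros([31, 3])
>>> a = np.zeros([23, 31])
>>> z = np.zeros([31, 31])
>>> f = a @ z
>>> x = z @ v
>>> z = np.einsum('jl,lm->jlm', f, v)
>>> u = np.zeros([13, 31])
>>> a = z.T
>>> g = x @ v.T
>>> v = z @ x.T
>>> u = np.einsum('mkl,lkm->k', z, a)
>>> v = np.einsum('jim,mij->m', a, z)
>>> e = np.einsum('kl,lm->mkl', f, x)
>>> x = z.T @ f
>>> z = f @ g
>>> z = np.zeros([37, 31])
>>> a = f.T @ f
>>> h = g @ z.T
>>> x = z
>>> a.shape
(31, 31)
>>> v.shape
(23,)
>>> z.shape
(37, 31)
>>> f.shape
(23, 31)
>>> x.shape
(37, 31)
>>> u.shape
(31,)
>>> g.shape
(31, 31)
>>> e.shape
(3, 23, 31)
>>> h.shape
(31, 37)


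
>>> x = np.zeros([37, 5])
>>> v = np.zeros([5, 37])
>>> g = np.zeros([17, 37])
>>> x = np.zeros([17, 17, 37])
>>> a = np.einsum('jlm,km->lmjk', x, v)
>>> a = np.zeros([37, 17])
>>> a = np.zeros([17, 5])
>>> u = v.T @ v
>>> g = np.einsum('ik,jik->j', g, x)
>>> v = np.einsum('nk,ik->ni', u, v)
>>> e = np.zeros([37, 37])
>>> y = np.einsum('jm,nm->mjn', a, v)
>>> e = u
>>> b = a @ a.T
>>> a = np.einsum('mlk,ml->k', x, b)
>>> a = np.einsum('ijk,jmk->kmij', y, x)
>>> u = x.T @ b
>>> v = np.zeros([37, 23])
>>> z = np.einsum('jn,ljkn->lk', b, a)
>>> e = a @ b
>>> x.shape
(17, 17, 37)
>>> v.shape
(37, 23)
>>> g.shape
(17,)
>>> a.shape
(37, 17, 5, 17)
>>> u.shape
(37, 17, 17)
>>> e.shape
(37, 17, 5, 17)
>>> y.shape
(5, 17, 37)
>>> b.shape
(17, 17)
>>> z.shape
(37, 5)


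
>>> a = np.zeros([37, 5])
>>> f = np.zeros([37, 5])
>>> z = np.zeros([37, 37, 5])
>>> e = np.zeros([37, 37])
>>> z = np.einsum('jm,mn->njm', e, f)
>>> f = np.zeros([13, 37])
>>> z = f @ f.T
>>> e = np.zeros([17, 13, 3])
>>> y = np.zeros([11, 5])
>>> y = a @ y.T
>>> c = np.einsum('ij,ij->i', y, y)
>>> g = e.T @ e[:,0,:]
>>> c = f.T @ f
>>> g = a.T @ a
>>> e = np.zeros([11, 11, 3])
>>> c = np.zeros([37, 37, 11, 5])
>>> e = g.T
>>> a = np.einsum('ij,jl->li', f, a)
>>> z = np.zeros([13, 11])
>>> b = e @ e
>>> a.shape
(5, 13)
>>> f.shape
(13, 37)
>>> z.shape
(13, 11)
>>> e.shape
(5, 5)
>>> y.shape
(37, 11)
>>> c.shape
(37, 37, 11, 5)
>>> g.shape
(5, 5)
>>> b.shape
(5, 5)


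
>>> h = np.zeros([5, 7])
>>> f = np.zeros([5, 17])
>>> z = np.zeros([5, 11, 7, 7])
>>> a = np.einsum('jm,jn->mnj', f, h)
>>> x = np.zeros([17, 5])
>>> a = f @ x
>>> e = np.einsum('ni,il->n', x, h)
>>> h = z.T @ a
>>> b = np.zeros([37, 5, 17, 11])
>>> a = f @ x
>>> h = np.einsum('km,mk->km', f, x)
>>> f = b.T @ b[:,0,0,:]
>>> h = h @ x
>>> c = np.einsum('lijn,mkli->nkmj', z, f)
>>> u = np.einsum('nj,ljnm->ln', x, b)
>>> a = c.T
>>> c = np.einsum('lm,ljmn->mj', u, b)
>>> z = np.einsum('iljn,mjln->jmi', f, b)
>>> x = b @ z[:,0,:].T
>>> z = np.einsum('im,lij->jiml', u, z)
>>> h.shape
(5, 5)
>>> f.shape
(11, 17, 5, 11)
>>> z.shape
(11, 37, 17, 5)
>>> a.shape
(7, 11, 17, 7)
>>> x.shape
(37, 5, 17, 5)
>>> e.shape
(17,)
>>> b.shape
(37, 5, 17, 11)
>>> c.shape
(17, 5)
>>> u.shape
(37, 17)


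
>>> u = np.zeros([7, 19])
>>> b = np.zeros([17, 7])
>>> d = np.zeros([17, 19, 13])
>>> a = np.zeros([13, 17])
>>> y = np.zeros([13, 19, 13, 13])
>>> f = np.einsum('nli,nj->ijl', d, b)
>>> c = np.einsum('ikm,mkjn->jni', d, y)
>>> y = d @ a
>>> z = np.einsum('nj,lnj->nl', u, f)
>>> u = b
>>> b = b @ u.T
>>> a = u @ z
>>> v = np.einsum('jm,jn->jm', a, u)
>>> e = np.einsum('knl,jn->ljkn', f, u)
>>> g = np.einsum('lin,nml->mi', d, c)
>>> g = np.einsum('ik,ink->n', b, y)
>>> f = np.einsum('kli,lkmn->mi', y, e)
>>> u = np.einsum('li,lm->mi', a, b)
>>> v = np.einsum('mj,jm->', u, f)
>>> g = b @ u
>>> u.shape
(17, 13)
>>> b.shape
(17, 17)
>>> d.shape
(17, 19, 13)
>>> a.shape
(17, 13)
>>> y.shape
(17, 19, 17)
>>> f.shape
(13, 17)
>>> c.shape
(13, 13, 17)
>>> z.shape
(7, 13)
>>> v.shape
()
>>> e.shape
(19, 17, 13, 7)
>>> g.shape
(17, 13)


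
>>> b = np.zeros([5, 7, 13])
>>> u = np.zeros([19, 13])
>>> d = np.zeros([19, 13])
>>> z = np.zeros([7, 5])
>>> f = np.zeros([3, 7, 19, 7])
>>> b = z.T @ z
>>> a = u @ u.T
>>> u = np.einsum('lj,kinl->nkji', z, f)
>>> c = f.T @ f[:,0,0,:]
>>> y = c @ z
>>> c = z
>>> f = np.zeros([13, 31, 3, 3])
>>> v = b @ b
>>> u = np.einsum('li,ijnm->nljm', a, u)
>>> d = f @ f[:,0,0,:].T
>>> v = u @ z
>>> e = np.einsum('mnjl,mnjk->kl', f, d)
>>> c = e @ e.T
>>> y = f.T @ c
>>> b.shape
(5, 5)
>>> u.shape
(5, 19, 3, 7)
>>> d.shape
(13, 31, 3, 13)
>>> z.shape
(7, 5)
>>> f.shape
(13, 31, 3, 3)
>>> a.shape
(19, 19)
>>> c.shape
(13, 13)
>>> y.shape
(3, 3, 31, 13)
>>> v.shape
(5, 19, 3, 5)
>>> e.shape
(13, 3)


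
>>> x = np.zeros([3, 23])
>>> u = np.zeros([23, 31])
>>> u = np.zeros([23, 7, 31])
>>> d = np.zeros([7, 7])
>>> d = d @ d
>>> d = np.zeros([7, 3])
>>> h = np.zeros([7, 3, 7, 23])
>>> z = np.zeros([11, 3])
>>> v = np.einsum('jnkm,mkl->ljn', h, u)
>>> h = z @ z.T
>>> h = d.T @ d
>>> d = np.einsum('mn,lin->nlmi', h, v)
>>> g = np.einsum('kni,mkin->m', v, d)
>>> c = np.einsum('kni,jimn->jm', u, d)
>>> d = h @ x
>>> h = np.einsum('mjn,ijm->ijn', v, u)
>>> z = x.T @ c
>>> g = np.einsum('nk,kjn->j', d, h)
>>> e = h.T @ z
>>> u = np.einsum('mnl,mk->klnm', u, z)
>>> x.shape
(3, 23)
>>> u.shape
(3, 31, 7, 23)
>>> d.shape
(3, 23)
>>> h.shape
(23, 7, 3)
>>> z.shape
(23, 3)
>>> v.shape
(31, 7, 3)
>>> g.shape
(7,)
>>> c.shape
(3, 3)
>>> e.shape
(3, 7, 3)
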